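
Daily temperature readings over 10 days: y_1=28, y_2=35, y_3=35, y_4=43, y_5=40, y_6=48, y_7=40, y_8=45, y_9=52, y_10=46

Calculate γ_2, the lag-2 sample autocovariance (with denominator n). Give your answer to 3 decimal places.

Mean ȳ = (28 + 35 + 35 + 43 + 40 + 48 + 40 + 45 + 52 + 46)/10 = 41.2000
Σ_{t=1}^{8}(y_t−ȳ)(y_{t+2}−ȳ) = 122.9200
γ_2 = 122.9200 / 10 = 12.292

12.292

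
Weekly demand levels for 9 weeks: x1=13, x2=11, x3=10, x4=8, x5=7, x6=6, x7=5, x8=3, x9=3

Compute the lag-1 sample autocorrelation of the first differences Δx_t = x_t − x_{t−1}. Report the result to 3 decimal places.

-0.446

First differences Δx: -2, -1, -2, -1, -1, -1, -2, 0
Mean of differences = -1.2500
Numerator Σ(Δx_t−Δx̄)(Δx_{t+1}−Δx̄) = -1.5625
Denominator Σ(Δx_t−Δx̄)² = 3.5000
r_1(Δx) = -1.5625 / 3.5000 = -0.446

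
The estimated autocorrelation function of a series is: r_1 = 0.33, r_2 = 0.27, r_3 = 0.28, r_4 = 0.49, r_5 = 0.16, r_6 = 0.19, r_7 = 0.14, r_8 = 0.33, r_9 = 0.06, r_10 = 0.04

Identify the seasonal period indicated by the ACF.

The largest autocorrelation is r_4 = 0.49; the remaining lags stay at or below 0.33. The elevated value at lag 1 (0.33), dropping to 0.27 at lag 2, reflects decaying short-term dependence rather than seasonality.
The dominant spike at lag 4 indicates a seasonal period of 4.

4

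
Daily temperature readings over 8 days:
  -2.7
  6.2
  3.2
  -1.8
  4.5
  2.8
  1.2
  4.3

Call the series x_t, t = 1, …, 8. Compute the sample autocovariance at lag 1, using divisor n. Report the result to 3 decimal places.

-3.770

Mean x̄ = (-2.7 + 6.2 + 3.2 − 1.8 + 4.5 + 2.8 + 1.2 + 4.3)/8 = 2.2125
Deviations: -4.9125, 3.9875, 0.9875, -4.0125, 2.2875, 0.5875, -1.0125, 2.0875
Σ_{t=1}^{7}(x_t−x̄)(x_{t+1}−x̄) = -30.1564
γ_1 = -30.1564 / 8 = -3.770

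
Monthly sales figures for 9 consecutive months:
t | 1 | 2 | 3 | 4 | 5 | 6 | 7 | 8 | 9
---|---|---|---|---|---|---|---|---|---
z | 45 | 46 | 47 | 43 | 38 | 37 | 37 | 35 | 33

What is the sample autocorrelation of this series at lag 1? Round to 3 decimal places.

0.706

Mean z̄ = (45 + 46 + 47 + 43 + 38 + 37 + 37 + 35 + 33)/9 = 40.1111
Numerator Σ_{t=1}^{8}(z_t−z̄)(z_{t+1}−z̄) = 151.6543
Denominator Σ(z_t−z̄)² = 214.8889
r_1 = 151.6543 / 214.8889 = 0.706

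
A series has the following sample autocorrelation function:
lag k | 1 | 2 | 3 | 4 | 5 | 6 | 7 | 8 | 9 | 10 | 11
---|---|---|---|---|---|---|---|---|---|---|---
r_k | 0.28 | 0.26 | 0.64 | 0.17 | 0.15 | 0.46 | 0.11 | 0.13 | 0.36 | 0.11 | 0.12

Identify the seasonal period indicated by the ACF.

3

The largest autocorrelation is r_3 = 0.64, with weaker echoes at lags 6 (0.46) and 9 (0.36); the remaining lags stay at or below 0.28. The elevated value at lag 1 (0.28), dropping to 0.26 at lag 2, reflects decaying short-term dependence rather than seasonality.
The dominant spike at lag 3 indicates a seasonal period of 3.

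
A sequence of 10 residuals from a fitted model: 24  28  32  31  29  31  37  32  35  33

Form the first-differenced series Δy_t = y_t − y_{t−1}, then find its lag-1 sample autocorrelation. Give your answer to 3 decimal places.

First differences Δy: 4, 4, -1, -2, 2, 6, -5, 3, -2
Mean of differences = 1.0000
Numerator Σ(Δy_t−Δȳ)(Δy_{t+1}−Δȳ) = -37.0000
Denominator Σ(Δy_t−Δȳ)² = 106.0000
r_1(Δy) = -37.0000 / 106.0000 = -0.349

-0.349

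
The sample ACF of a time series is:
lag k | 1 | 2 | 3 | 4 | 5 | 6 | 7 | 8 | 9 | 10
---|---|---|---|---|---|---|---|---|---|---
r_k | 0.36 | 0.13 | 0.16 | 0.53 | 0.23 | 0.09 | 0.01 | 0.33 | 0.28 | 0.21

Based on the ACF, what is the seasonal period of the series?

4

The largest autocorrelation is r_4 = 0.53; the remaining lags stay at or below 0.36. The elevated value at lag 1 (0.36), dropping to 0.13 at lag 2, reflects decaying short-term dependence rather than seasonality.
The dominant spike at lag 4 indicates a seasonal period of 4.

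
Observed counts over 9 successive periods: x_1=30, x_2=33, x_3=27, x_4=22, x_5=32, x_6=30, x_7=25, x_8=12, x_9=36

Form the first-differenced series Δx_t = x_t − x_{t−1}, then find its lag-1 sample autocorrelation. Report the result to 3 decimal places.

First differences Δx: 3, -6, -5, 10, -2, -5, -13, 24
Mean of differences = 0.7500
Numerator Σ(Δx_t−Δx̄)(Δx_{t+1}−Δx̄) = -279.8125
Denominator Σ(Δx_t−Δx̄)² = 939.5000
r_1(Δx) = -279.8125 / 939.5000 = -0.298

-0.298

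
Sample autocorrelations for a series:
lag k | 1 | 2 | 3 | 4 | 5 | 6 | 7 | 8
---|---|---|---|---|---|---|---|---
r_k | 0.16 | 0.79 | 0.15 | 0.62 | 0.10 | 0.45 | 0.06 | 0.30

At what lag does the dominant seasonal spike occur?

The largest autocorrelation is r_2 = 0.79, with weaker echoes at lags 4 (0.62), 6 (0.45) and 8 (0.30); the remaining lags stay at or below 0.16.
The dominant spike at lag 2 indicates a seasonal period of 2.

2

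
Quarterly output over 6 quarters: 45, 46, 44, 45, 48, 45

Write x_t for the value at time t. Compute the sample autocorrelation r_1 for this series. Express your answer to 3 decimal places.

Mean x̄ = (45 + 46 + 44 + 45 + 48 + 45)/6 = 45.5000
Deviations from mean: -0.5000, 0.5000, -1.5000, -0.5000, 2.5000, -0.5000
Numerator Σ_{t=1}^{5}(x_t−x̄)(x_{t+1}−x̄) = -2.7500
Denominator Σ(x_t−x̄)² = 9.5000
r_1 = -2.7500 / 9.5000 = -0.289

-0.289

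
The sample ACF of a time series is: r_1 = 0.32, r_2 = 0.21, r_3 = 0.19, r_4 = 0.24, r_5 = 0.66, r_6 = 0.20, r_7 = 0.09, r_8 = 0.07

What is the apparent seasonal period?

The largest autocorrelation is r_5 = 0.66; the remaining lags stay at or below 0.32. The elevated value at lag 1 (0.32), dropping to 0.21 at lag 2, reflects decaying short-term dependence rather than seasonality.
The dominant spike at lag 5 indicates a seasonal period of 5.

5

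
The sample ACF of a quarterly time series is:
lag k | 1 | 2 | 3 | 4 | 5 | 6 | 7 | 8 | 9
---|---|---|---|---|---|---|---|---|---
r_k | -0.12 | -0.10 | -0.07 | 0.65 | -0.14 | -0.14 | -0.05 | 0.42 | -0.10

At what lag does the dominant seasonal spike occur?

The largest autocorrelation is r_4 = 0.65, with a weaker echo at lag 8 (0.42); the remaining lags stay at or below -0.05.
The dominant spike at lag 4 indicates a seasonal period of 4.

4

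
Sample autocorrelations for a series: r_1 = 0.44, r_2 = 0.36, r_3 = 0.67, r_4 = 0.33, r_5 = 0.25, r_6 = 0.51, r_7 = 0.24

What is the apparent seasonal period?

3

The largest autocorrelation is r_3 = 0.67, with a weaker echo at lag 6 (0.51); the remaining lags stay at or below 0.44. The elevated value at lag 1 (0.44), dropping to 0.36 at lag 2, reflects decaying short-term dependence rather than seasonality.
The dominant spike at lag 3 indicates a seasonal period of 3.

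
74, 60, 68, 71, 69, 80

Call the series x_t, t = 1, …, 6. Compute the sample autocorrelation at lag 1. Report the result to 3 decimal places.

Mean x̄ = (74 + 60 + 68 + 71 + 69 + 80)/6 = 70.3333
Deviations from mean: 3.6667, -10.3333, -2.3333, 0.6667, -1.3333, 9.6667
Σ(x_t−x̄)(x_{t+1}−x̄) = (-37.8889) + (24.1111) + (-1.5556) + (-0.8889) + (-12.8889) = -29.1111
Denominator Σ(x_t−x̄)² = 221.3333
r_1 = -29.1111 / 221.3333 = -0.132

-0.132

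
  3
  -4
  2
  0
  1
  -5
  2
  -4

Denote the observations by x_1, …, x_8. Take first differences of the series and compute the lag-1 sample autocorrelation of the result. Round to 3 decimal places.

-0.691

First differences Δx: -7, 6, -2, 1, -6, 7, -6
Mean of differences = -1.0000
Numerator Σ(Δx_t−Δx̄)(Δx_{t+1}−Δx̄) = -141.0000
Denominator Σ(Δx_t−Δx̄)² = 204.0000
r_1(Δx) = -141.0000 / 204.0000 = -0.691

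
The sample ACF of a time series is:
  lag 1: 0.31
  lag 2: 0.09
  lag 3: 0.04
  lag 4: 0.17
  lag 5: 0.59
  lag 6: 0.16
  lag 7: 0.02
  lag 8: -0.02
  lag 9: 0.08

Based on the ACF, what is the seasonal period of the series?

5

The largest autocorrelation is r_5 = 0.59; the remaining lags stay at or below 0.31. The elevated value at lag 1 (0.31), dropping to 0.09 at lag 2, reflects decaying short-term dependence rather than seasonality.
The dominant spike at lag 5 indicates a seasonal period of 5.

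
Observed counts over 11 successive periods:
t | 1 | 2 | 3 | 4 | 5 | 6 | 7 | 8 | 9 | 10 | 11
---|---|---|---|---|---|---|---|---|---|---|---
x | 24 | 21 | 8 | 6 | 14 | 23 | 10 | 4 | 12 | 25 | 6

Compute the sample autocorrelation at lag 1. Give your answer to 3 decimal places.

Mean x̄ = (24 + 21 + 8 + 6 + 14 + 23 + 10 + 4 + 12 + 25 + 6)/11 = 13.9091
Numerator Σ_{t=1}^{10}(x_t−x̄)(x_{t+1}−x̄) = -10.2810
Denominator Σ(x_t−x̄)² = 634.9091
r_1 = -10.2810 / 634.9091 = -0.016

-0.016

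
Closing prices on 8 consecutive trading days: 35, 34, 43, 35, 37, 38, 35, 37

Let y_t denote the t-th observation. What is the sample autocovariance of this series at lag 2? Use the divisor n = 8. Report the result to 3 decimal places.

Mean ȳ = (35 + 34 + 43 + 35 + 37 + 38 + 35 + 37)/8 = 36.7500
Deviations: -1.7500, -2.7500, 6.2500, -1.7500, 0.2500, 1.2500, -1.7500, 0.2500
Σ_{t=1}^{6}(y_t−ȳ)(y_{t+2}−ȳ) = -6.8750
γ_2 = -6.8750 / 8 = -0.859

-0.859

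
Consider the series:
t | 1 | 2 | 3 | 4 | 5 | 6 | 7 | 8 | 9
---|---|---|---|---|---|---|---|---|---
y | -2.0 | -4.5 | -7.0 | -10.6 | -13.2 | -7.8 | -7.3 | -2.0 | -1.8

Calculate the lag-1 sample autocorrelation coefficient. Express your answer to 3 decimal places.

Mean ȳ = (-2.0 − 4.5 − 7.0 − 10.6 − 13.2 − 7.8 − 7.3 − 2.0 − 1.8)/9 = -6.2444
Numerator Σ_{t=1}^{8}(y_t−ȳ)(y_{t+1}−ȳ) = 66.5180
Denominator Σ(y_t−ȳ)² = 130.2822
r_1 = 66.5180 / 130.2822 = 0.511

0.511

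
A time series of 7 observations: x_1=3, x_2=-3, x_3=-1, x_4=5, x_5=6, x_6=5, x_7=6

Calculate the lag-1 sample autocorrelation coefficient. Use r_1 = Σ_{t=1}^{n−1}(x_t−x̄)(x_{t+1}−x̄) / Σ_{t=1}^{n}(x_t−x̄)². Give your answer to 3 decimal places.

0.436

Mean x̄ = (3 − 3 − 1 + 5 + 6 + 5 + 6)/7 = 3.0000
Σ(x_t−x̄)(x_{t+1}−x̄) = (0.0000) + (24.0000) + (-8.0000) + (6.0000) + (6.0000) + (6.0000) = 34.0000
Denominator Σ(x_t−x̄)² = 78.0000
r_1 = 34.0000 / 78.0000 = 0.436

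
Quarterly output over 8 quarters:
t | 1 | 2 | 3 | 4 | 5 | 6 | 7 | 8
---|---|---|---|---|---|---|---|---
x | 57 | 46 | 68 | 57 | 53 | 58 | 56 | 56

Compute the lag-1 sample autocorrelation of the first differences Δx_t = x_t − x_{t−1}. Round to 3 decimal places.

-0.608

First differences Δx: -11, 22, -11, -4, 5, -2, 0
Mean of differences = -0.1429
Numerator Σ(Δx_t−Δx̄)(Δx_{t+1}−Δx̄) = -468.5918
Denominator Σ(Δx_t−Δx̄)² = 770.8571
r_1(Δx) = -468.5918 / 770.8571 = -0.608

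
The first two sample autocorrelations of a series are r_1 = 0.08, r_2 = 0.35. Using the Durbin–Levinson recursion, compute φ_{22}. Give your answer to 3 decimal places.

φ_{22} = (r_2 − r_1²) / (1 − r_1²)
r_1² = (0.08)² = 0.0064
Numerator = 0.35 − 0.0064 = 0.3436; denominator = 1 − 0.0064 = 0.9936
φ_{22} = 0.3436 / 0.9936 = 0.346

0.346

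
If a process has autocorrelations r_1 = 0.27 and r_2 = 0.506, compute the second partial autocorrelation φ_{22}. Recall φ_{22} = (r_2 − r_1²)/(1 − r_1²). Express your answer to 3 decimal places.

0.467

φ_{22} = (r_2 − r_1²) / (1 − r_1²)
r_1² = (0.27)² = 0.0729
Numerator = 0.506 − 0.0729 = 0.4331; denominator = 1 − 0.0729 = 0.9271
φ_{22} = 0.4331 / 0.9271 = 0.467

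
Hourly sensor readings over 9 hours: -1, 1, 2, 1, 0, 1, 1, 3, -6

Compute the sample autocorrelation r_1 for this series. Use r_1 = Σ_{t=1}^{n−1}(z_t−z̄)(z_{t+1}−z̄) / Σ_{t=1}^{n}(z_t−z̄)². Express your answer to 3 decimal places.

Mean z̄ = (-1 + 1 + 2 + 1 + 0 + 1 + 1 + 3 − 6)/9 = 0.2222
Numerator Σ_{t=1}^{8}(z_t−z̄)(z_{t+1}−z̄) = -13.0494
Denominator Σ(z_t−z̄)² = 53.5556
r_1 = -13.0494 / 53.5556 = -0.244

-0.244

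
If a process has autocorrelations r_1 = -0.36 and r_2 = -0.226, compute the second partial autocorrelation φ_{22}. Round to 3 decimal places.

-0.409

φ_{22} = (r_2 − r_1²) / (1 − r_1²)
r_1² = (-0.36)² = 0.1296
Numerator = -0.226 − 0.1296 = -0.3556; denominator = 1 − 0.1296 = 0.8704
φ_{22} = -0.3556 / 0.8704 = -0.409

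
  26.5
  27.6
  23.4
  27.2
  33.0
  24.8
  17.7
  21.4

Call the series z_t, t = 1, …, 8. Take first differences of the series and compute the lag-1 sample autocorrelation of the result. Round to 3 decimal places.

-0.113

First differences Δz: 1.1, -4.2, 3.8, 5.8, -8.2, -7.1, 3.7
Mean of differences = -0.7286
Numerator Σ(Δz_t−Δz̄)(Δz_{t+1}−Δz̄) = -21.8937
Denominator Σ(Δz_t−Δz̄)² = 194.5543
r_1(Δz) = -21.8937 / 194.5543 = -0.113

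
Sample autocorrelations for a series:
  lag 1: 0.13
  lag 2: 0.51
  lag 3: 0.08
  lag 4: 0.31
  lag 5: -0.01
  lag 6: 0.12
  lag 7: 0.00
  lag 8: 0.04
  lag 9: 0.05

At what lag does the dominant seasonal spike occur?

The largest autocorrelation is r_2 = 0.51, with a weaker echo at lag 4 (0.31); the remaining lags stay at or below 0.13.
The dominant spike at lag 2 indicates a seasonal period of 2.

2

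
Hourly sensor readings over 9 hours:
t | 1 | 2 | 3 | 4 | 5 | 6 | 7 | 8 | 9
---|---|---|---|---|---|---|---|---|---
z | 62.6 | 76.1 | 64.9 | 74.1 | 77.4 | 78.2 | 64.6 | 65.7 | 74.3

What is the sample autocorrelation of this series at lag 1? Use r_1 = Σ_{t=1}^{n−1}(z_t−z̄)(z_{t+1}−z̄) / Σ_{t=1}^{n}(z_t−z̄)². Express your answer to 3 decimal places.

Mean z̄ = (62.6 + 76.1 + 64.9 + 74.1 + 77.4 + 78.2 + 64.6 + 65.7 + 74.3)/9 = 70.8778
Numerator Σ_{t=1}^{8}(z_t−z̄)(z_{t+1}−z̄) = -56.1160
Denominator Σ(z_t−z̄)² = 315.9956
r_1 = -56.1160 / 315.9956 = -0.178

-0.178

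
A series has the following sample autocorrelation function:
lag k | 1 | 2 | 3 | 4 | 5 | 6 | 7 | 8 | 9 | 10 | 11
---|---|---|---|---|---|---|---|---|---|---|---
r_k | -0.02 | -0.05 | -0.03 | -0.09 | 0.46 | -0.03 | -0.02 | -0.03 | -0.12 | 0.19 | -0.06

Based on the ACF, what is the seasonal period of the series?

5

The largest autocorrelation is r_5 = 0.46, with a weaker echo at lag 10 (0.19); the remaining lags stay at or below -0.02.
The dominant spike at lag 5 indicates a seasonal period of 5.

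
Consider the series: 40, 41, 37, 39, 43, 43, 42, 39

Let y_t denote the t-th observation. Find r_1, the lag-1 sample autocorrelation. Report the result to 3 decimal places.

Mean ȳ = (40 + 41 + 37 + 39 + 43 + 43 + 42 + 39)/8 = 40.5000
Deviations from mean: -0.5000, 0.5000, -3.5000, -1.5000, 2.5000, 2.5000, 1.5000, -1.5000
Σ(y_t−ȳ)(y_{t+1}−ȳ) = (-0.2500) + (-1.7500) + (5.2500) + (-3.7500) + (6.2500) + (3.7500) + (-2.2500) = 7.2500
Denominator Σ(y_t−ȳ)² = 32.0000
r_1 = 7.2500 / 32.0000 = 0.227

0.227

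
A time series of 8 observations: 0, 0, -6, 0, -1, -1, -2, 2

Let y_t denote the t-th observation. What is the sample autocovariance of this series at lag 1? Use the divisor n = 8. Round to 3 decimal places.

Mean ȳ = (0 + 0 − 6 + 0 − 1 − 1 − 2 + 2)/8 = -1.0000
Deviations: 1.0000, 1.0000, -5.0000, 1.0000, 0.0000, 0.0000, -1.0000, 3.0000
Σ_{t=1}^{7}(y_t−ȳ)(y_{t+1}−ȳ) = -12.0000
γ_1 = -12.0000 / 8 = -1.500

-1.500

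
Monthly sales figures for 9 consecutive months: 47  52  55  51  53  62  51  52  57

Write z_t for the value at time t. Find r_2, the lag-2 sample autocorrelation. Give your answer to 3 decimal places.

-0.326

Mean z̄ = (47 + 52 + 55 + 51 + 53 + 62 + 51 + 52 + 57)/9 = 53.3333
Σ(z_t−z̄)(z_{t+2}−z̄) = (-10.5556) + (3.1111) + (-0.5556) + (-20.2222) + (0.7778) + (-11.5556) + (-8.5556) = -47.5556
Denominator Σ(z_t−z̄)² = 146.0000
r_2 = -47.5556 / 146.0000 = -0.326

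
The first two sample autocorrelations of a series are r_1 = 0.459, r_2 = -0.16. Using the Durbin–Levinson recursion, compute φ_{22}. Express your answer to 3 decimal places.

-0.470

φ_{22} = (r_2 − r_1²) / (1 − r_1²)
r_1² = (0.459)² = 0.210681
Numerator = -0.16 − 0.2107 = -0.3707; denominator = 1 − 0.2107 = 0.7893
φ_{22} = -0.3707 / 0.7893 = -0.470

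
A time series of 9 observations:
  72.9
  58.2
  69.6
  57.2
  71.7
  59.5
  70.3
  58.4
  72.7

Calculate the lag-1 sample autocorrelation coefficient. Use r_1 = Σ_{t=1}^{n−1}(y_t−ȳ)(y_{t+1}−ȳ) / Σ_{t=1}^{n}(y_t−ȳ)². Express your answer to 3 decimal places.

Mean ȳ = (72.9 + 58.2 + 69.6 + 57.2 + 71.7 + 59.5 + 70.3 + 58.4 + 72.7)/9 = 65.6111
Numerator Σ_{t=1}^{8}(y_t−ȳ)(y_{t+1}−ȳ) = -319.1412
Denominator Σ(y_t−ȳ)² = 393.3689
r_1 = -319.1412 / 393.3689 = -0.811

-0.811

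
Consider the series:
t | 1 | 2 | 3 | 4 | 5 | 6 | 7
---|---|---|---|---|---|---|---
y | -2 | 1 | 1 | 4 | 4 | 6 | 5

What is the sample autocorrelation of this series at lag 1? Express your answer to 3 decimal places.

0.468

Mean ȳ = (-2 + 1 + 1 + 4 + 4 + 6 + 5)/7 = 2.7143
Σ(y_t−ȳ)(y_{t+1}−ȳ) = (8.0816) + (2.9388) + (-2.2041) + (1.6531) + (4.2245) + (7.5102) = 22.2041
Denominator Σ(y_t−ȳ)² = 47.4286
r_1 = 22.2041 / 47.4286 = 0.468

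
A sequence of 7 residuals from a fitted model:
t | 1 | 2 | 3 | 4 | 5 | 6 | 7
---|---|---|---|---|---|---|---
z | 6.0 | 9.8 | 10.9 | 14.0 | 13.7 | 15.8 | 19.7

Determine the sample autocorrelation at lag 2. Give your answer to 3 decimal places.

Mean z̄ = (6.0 + 9.8 + 10.9 + 14.0 + 13.7 + 15.8 + 19.7)/7 = 12.8429
Deviations from mean: -6.8429, -3.0429, -1.9429, 1.1571, 0.8571, 2.9571, 6.8571
Numerator Σ_{t=1}^{5}(z_t−z̄)(z_{t+2}−z̄) = 17.4078
Denominator Σ(z_t−z̄)² = 117.6971
r_2 = 17.4078 / 117.6971 = 0.148

0.148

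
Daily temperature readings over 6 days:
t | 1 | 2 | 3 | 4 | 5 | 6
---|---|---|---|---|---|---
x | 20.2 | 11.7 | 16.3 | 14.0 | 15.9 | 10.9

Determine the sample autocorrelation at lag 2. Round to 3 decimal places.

0.264

Mean x̄ = (20.2 + 11.7 + 16.3 + 14.0 + 15.9 + 10.9)/6 = 14.8333
Deviations from mean: 5.3667, -3.1333, 1.4667, -0.8333, 1.0667, -3.9333
Numerator Σ_{t=1}^{4}(x_t−x̄)(x_{t+2}−x̄) = 15.3244
Denominator Σ(x_t−x̄)² = 58.0733
r_2 = 15.3244 / 58.0733 = 0.264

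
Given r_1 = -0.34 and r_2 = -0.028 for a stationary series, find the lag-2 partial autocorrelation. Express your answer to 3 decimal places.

-0.162

φ_{22} = (r_2 − r_1²) / (1 − r_1²)
r_1² = (-0.34)² = 0.1156
Numerator = -0.028 − 0.1156 = -0.1436; denominator = 1 − 0.1156 = 0.8844
φ_{22} = -0.1436 / 0.8844 = -0.162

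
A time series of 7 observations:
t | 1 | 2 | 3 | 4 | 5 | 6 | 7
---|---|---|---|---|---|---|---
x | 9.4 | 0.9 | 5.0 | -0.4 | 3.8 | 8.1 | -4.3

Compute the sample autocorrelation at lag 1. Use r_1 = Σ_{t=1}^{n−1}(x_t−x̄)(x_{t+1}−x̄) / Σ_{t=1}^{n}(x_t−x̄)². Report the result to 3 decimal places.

-0.433

Mean x̄ = (9.4 + 0.9 + 5.0 − 0.4 + 3.8 + 8.1 − 4.3)/7 = 3.2143
Σ(x_t−x̄)(x_{t+1}−x̄) = (-14.3155) + (-4.1327) + (-6.4541) + (-2.1169) + (2.8616) + (-36.7127) = -60.8702
Denominator Σ(x_t−x̄)² = 140.5486
r_1 = -60.8702 / 140.5486 = -0.433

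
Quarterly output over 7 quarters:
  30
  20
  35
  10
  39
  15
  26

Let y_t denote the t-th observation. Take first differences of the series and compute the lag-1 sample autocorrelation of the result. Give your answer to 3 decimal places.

First differences Δy: -10, 15, -25, 29, -24, 11
Mean of differences = -0.6667
Numerator Σ(Δy_t−Δȳ)(Δy_{t+1}−Δȳ) = -2213.7778
Denominator Σ(Δy_t−Δȳ)² = 2485.3333
r_1(Δy) = -2213.7778 / 2485.3333 = -0.891

-0.891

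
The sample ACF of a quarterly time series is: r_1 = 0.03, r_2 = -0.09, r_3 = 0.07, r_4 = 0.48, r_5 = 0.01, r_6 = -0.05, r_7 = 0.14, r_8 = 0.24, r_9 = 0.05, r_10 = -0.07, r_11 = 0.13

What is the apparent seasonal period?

The largest autocorrelation is r_4 = 0.48, with a weaker echo at lag 8 (0.24); the remaining lags stay at or below 0.14.
The dominant spike at lag 4 indicates a seasonal period of 4.

4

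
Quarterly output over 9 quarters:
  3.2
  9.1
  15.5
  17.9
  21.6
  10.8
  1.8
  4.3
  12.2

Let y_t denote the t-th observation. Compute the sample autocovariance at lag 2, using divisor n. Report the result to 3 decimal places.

Mean ȳ = (3.2 + 9.1 + 15.5 + 17.9 + 21.6 + 10.8 + 1.8 + 4.3 + 12.2)/9 = 10.7111
Σ_{t=1}^{7}(y_t−ȳ)(y_{t+2}−ȳ) = -105.6369
γ_2 = -105.6369 / 9 = -11.737

-11.737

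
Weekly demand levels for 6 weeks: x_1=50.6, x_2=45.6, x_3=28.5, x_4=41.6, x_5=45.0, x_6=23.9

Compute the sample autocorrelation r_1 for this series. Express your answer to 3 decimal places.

Mean x̄ = (50.6 + 45.6 + 28.5 + 41.6 + 45.0 + 23.9)/6 = 39.2000
Deviations from mean: 11.4000, 6.4000, -10.7000, 2.4000, 5.8000, -15.3000
Σ(x_t−x̄)(x_{t+1}−x̄) = (72.9600) + (-68.4800) + (-25.6800) + (13.9200) + (-88.7400) = -96.0200
Denominator Σ(x_t−x̄)² = 558.9000
r_1 = -96.0200 / 558.9000 = -0.172

-0.172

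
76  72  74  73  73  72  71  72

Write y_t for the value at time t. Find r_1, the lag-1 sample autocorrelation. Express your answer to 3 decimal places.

Mean ȳ = (76 + 72 + 74 + 73 + 73 + 72 + 71 + 72)/8 = 72.8750
Deviations from mean: 3.1250, -0.8750, 1.1250, 0.1250, 0.1250, -0.8750, -1.8750, -0.8750
Σ(y_t−ȳ)(y_{t+1}−ȳ) = (-2.7344) + (-0.9844) + (0.1406) + (0.0156) + (-0.1094) + (1.6406) + (1.6406) = -0.3906
Denominator Σ(y_t−ȳ)² = 16.8750
r_1 = -0.3906 / 16.8750 = -0.023

-0.023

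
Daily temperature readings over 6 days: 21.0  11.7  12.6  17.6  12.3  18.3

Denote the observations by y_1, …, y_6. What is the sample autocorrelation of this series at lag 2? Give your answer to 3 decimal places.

-0.115

Mean ȳ = (21.0 + 11.7 + 12.6 + 17.6 + 12.3 + 18.3)/6 = 15.5833
Deviations from mean: 5.4167, -3.8833, -2.9833, 2.0167, -3.2833, 2.7167
Numerator Σ_{t=1}^{4}(y_t−ȳ)(y_{t+2}−ȳ) = -8.7172
Denominator Σ(y_t−ȳ)² = 75.5483
r_2 = -8.7172 / 75.5483 = -0.115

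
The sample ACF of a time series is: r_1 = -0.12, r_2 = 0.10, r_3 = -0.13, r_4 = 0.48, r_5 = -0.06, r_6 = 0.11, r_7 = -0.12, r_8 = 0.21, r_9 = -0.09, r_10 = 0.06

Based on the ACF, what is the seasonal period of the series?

4

The largest autocorrelation is r_4 = 0.48, with a weaker echo at lag 8 (0.21); the remaining lags stay at or below 0.11.
The dominant spike at lag 4 indicates a seasonal period of 4.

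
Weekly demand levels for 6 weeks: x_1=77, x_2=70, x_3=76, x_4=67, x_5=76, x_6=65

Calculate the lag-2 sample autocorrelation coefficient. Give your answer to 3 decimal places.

Mean x̄ = (77 + 70 + 76 + 67 + 76 + 65)/6 = 71.8333
Deviations from mean: 5.1667, -1.8333, 4.1667, -4.8333, 4.1667, -6.8333
Σ(x_t−x̄)(x_{t+2}−x̄) = (21.5278) + (8.8611) + (17.3611) + (33.0278) = 80.7778
Denominator Σ(x_t−x̄)² = 134.8333
r_2 = 80.7778 / 134.8333 = 0.599

0.599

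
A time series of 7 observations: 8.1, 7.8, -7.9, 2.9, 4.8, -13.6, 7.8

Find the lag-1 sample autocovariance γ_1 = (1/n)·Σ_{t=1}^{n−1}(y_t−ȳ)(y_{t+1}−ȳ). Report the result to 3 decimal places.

Mean ȳ = (8.1 + 7.8 − 7.9 + 2.9 + 4.8 − 13.6 + 7.8)/7 = 1.4143
Σ_{t=1}^{6}(y_t−ȳ)(y_{t+1}−ȳ) = -172.3045
γ_1 = -172.3045 / 7 = -24.615

-24.615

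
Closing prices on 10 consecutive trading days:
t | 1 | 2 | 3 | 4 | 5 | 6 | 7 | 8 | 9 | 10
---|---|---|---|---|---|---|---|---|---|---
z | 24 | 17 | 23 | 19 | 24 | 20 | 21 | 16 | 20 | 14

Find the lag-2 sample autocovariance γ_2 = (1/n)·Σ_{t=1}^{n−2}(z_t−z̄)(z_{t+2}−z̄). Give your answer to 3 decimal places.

Mean z̄ = (24 + 17 + 23 + 19 + 24 + 20 + 21 + 16 + 20 + 14)/10 = 19.8000
Σ_{t=1}^{8}(z_t−z̄)(z_{t+2}−z̄) = 55.5200
γ_2 = 55.5200 / 10 = 5.552

5.552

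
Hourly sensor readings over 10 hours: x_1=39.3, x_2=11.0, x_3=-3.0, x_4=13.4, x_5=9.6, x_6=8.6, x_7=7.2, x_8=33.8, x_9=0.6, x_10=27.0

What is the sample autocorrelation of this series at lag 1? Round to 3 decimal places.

-0.285

Mean x̄ = (39.3 + 11.0 − 3.0 + 13.4 + 9.6 + 8.6 + 7.2 + 33.8 + 0.6 + 27.0)/10 = 14.7500
Numerator Σ_{t=1}^{9}(x_t−x̄)(x_{t+1}−x̄) = -503.2025
Denominator Σ(x_t−x̄)² = 1768.1850
r_1 = -503.2025 / 1768.1850 = -0.285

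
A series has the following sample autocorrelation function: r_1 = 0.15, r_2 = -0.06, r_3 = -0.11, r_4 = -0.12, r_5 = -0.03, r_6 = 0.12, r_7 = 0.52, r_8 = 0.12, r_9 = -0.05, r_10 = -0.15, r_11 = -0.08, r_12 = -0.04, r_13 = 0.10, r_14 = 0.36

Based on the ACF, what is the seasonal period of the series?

The largest autocorrelation is r_7 = 0.52, with a weaker echo at lag 14 (0.36); the remaining lags stay at or below 0.15.
The dominant spike at lag 7 indicates a seasonal period of 7.

7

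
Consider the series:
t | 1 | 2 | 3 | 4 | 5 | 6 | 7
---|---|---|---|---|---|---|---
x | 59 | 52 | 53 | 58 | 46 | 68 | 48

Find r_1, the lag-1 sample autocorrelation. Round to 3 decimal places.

-0.732

Mean x̄ = (59 + 52 + 53 + 58 + 46 + 68 + 48)/7 = 54.8571
Deviations from mean: 4.1429, -2.8571, -1.8571, 3.1429, -8.8571, 13.1429, -6.8571
Numerator Σ_{t=1}^{6}(x_t−x̄)(x_{t+1}−x̄) = -246.7347
Denominator Σ(x_t−x̄)² = 336.8571
r_1 = -246.7347 / 336.8571 = -0.732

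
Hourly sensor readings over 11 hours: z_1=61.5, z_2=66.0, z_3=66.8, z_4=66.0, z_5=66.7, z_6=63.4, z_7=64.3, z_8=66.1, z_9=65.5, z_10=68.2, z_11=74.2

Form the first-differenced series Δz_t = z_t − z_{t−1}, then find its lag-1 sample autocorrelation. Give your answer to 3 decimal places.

0.121

First differences Δz: 4.5, 0.8, -0.8, 0.7, -3.3, 0.9, 1.8, -0.6, 2.7, 6.0
Mean of differences = 1.2700
Numerator Σ(Δz_t−Δz̄)(Δz_{t+1}−Δz̄) = 7.8331
Denominator Σ(Δz_t−Δz̄)² = 64.4810
r_1(Δz) = 7.8331 / 64.4810 = 0.121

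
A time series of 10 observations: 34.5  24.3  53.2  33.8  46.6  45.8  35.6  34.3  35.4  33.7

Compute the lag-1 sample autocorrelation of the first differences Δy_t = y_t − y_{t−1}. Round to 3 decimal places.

-0.689

First differences Δy: -10.2, 28.9, -19.4, 12.8, -0.8, -10.2, -1.3, 1.1, -1.7
Mean of differences = -0.0889
Numerator Σ(Δy_t−Δȳ)(Δy_{t+1}−Δȳ) = -1094.9012
Denominator Σ(Δy_t−Δȳ)² = 1589.8489
r_1(Δy) = -1094.9012 / 1589.8489 = -0.689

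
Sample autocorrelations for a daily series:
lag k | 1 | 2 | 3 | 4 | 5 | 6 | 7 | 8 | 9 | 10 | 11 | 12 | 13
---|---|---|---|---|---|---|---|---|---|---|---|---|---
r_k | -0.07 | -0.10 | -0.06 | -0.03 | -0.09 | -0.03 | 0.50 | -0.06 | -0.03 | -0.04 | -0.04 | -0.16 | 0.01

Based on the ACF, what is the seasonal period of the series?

7

The largest autocorrelation is r_7 = 0.50; the remaining lags stay at or below 0.01.
The dominant spike at lag 7 indicates a seasonal period of 7.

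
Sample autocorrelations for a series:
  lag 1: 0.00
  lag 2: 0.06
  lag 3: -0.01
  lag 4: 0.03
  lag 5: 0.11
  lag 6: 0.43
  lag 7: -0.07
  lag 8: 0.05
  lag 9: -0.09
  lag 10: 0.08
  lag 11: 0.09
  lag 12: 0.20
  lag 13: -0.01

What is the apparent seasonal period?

6

The largest autocorrelation is r_6 = 0.43, with a weaker echo at lag 12 (0.20); the remaining lags stay at or below 0.11.
The dominant spike at lag 6 indicates a seasonal period of 6.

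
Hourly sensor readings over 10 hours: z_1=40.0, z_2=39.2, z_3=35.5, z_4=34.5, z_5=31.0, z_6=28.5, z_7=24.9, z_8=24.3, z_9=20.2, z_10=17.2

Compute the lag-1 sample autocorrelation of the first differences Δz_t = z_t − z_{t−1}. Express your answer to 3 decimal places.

First differences Δz: -0.8, -3.7, -1.0, -3.5, -2.5, -3.6, -0.6, -4.1, -3.0
Mean of differences = -2.5333
Numerator Σ(Δz_t−Δz̄)(Δz_{t+1}−Δz̄) = -9.7211
Denominator Σ(Δz_t−Δz̄)² = 15.2000
r_1(Δz) = -9.7211 / 15.2000 = -0.640

-0.640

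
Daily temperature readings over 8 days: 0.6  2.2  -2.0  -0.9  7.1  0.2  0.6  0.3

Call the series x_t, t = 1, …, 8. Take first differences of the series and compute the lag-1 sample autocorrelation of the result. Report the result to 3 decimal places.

-0.455

First differences Δx: 1.6, -4.2, 1.1, 8.0, -6.9, 0.4, -0.3
Mean of differences = -0.0429
Numerator Σ(Δx_t−Δx̄)(Δx_{t+1}−Δx̄) = -60.6904
Denominator Σ(Δx_t−Δx̄)² = 133.2571
r_1(Δx) = -60.6904 / 133.2571 = -0.455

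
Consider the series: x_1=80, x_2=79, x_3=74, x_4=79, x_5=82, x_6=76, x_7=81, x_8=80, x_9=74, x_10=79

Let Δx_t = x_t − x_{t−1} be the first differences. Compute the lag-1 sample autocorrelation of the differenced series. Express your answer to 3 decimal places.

-0.451

First differences Δx: -1, -5, 5, 3, -6, 5, -1, -6, 5
Mean of differences = -0.1111
Numerator Σ(Δx_t−Δx̄)(Δx_{t+1}−Δx̄) = -82.5679
Denominator Σ(Δx_t−Δx̄)² = 182.8889
r_1(Δx) = -82.5679 / 182.8889 = -0.451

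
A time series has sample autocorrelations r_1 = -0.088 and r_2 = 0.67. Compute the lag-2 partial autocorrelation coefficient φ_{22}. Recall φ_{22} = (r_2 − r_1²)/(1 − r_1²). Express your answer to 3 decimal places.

0.667

φ_{22} = (r_2 − r_1²) / (1 − r_1²)
r_1² = (-0.088)² = 0.007744
Numerator = 0.67 − 0.0077 = 0.6623; denominator = 1 − 0.0077 = 0.9923
φ_{22} = 0.6623 / 0.9923 = 0.667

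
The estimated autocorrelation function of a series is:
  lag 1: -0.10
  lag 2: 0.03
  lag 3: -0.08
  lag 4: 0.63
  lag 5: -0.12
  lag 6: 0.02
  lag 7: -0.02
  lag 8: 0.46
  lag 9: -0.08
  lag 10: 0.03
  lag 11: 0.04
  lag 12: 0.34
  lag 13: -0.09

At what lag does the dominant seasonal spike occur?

The largest autocorrelation is r_4 = 0.63, with weaker echoes at lags 8 (0.46) and 12 (0.34); the remaining lags stay at or below 0.04.
The dominant spike at lag 4 indicates a seasonal period of 4.

4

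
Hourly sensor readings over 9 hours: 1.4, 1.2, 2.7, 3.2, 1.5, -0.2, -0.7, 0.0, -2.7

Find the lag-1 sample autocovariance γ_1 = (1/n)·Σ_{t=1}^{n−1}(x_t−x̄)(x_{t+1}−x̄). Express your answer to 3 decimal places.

Mean x̄ = (1.4 + 1.2 + 2.7 + 3.2 + 1.5 − 0.2 − 0.7 + 0.0 − 2.7)/9 = 0.7111
Σ_{t=1}^{8}(x_t−x̄)(x_{t+1}−x̄) = 12.2188
γ_1 = 12.2188 / 9 = 1.358

1.358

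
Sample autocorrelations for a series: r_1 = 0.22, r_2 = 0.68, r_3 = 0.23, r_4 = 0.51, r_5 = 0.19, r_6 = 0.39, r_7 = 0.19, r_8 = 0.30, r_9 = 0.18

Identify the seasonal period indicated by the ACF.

The largest autocorrelation is r_2 = 0.68, with weaker echoes at lags 4 (0.51), 6 (0.39) and 8 (0.30); the remaining lags stay at or below 0.23.
The dominant spike at lag 2 indicates a seasonal period of 2.

2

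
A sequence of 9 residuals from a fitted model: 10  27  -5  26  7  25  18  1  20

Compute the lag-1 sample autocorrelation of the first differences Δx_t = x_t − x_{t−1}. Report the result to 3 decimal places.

-0.759

First differences Δx: 17, -32, 31, -19, 18, -7, -17, 19
Mean of differences = 1.2500
Numerator Σ(Δx_t−Δx̄)(Δx_{t+1}−Δx̄) = -2766.0625
Denominator Σ(Δx_t−Δx̄)² = 3645.5000
r_1(Δx) = -2766.0625 / 3645.5000 = -0.759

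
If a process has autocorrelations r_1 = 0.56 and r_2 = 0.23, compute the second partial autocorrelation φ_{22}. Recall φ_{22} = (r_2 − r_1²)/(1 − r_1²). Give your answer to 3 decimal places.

-0.122

φ_{22} = (r_2 − r_1²) / (1 − r_1²)
r_1² = (0.56)² = 0.3136
Numerator = 0.23 − 0.3136 = -0.0836; denominator = 1 − 0.3136 = 0.6864
φ_{22} = -0.0836 / 0.6864 = -0.122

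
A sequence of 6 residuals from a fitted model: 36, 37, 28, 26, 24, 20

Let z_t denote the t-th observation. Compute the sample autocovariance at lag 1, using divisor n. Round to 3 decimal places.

18.375

Mean z̄ = (36 + 37 + 28 + 26 + 24 + 20)/6 = 28.5000
Deviations: 7.5000, 8.5000, -0.5000, -2.5000, -4.5000, -8.5000
Σ_{t=1}^{5}(z_t−z̄)(z_{t+1}−z̄) = 110.2500
γ_1 = 110.2500 / 6 = 18.375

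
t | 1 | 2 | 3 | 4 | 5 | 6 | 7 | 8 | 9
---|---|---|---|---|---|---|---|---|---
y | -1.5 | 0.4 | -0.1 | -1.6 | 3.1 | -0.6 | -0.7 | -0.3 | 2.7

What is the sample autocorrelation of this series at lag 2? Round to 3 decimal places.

-0.167

Mean ȳ = (-1.5 + 0.4 − 0.1 − 1.6 + 3.1 − 0.6 − 0.7 − 0.3 + 2.7)/9 = 0.1556
Numerator Σ_{t=1}^{7}(y_t−ȳ)(y_{t+2}−ȳ) = -3.7840
Denominator Σ(y_t−ȳ)² = 22.6022
r_2 = -3.7840 / 22.6022 = -0.167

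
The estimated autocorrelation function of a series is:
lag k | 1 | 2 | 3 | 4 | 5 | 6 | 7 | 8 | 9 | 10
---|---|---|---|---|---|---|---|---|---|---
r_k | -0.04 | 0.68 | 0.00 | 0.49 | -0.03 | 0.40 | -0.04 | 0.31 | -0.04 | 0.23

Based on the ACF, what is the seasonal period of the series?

2

The largest autocorrelation is r_2 = 0.68, with weaker echoes at lags 4 (0.49), 6 (0.40), 8 (0.31) and 10 (0.23); the remaining lags stay at or below 0.00.
The dominant spike at lag 2 indicates a seasonal period of 2.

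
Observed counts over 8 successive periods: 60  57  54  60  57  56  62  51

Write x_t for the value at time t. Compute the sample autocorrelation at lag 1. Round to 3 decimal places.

Mean x̄ = (60 + 57 + 54 + 60 + 57 + 56 + 62 + 51)/8 = 57.1250
Deviations from mean: 2.8750, -0.1250, -3.1250, 2.8750, -0.1250, -1.1250, 4.8750, -6.1250
Numerator Σ_{t=1}^{7}(x_t−x̄)(x_{t+1}−x̄) = -44.5156
Denominator Σ(x_t−x̄)² = 88.8750
r_1 = -44.5156 / 88.8750 = -0.501

-0.501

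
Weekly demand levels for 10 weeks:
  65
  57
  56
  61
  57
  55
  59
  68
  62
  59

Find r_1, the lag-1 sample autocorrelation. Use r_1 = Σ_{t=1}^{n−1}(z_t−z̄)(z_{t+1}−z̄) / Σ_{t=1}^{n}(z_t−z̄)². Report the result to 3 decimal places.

0.100

Mean z̄ = (65 + 57 + 56 + 61 + 57 + 55 + 59 + 68 + 62 + 59)/10 = 59.9000
Numerator Σ_{t=1}^{9}(z_t−z̄)(z_{t+1}−z̄) = 15.4900
Denominator Σ(z_t−z̄)² = 154.9000
r_1 = 15.4900 / 154.9000 = 0.100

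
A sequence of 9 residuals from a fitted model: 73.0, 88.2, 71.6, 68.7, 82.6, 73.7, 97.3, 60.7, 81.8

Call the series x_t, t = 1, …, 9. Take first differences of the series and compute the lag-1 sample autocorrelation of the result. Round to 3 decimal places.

First differences Δx: 15.2, -16.6, -2.9, 13.9, -8.9, 23.6, -36.6, 21.1
Mean of differences = 1.1000
Numerator Σ(Δx_t−Δx̄)(Δx_{t+1}−Δx̄) = -2185.2200
Denominator Σ(Δx_t−Δx̄)² = 3119.4800
r_1(Δx) = -2185.2200 / 3119.4800 = -0.701

-0.701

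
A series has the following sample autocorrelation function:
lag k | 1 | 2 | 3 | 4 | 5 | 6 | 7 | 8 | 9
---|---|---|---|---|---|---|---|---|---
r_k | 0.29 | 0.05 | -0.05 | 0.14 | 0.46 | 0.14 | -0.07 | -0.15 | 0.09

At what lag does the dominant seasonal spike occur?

5

The largest autocorrelation is r_5 = 0.46; the remaining lags stay at or below 0.29. The elevated value at lag 1 (0.29), dropping to 0.05 at lag 2, reflects decaying short-term dependence rather than seasonality.
The dominant spike at lag 5 indicates a seasonal period of 5.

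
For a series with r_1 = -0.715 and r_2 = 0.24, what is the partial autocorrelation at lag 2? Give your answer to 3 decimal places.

φ_{22} = (r_2 − r_1²) / (1 − r_1²)
r_1² = (-0.715)² = 0.511225
Numerator = 0.24 − 0.5112 = -0.2712; denominator = 1 − 0.5112 = 0.4888
φ_{22} = -0.2712 / 0.4888 = -0.555

-0.555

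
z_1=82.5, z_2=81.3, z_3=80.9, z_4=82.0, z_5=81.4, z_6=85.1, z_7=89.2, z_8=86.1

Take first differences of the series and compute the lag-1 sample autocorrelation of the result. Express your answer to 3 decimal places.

-0.114

First differences Δz: -1.2, -0.4, 1.1, -0.6, 3.7, 4.1, -3.1
Mean of differences = 0.5143
Numerator Σ(Δz_t−Δz̄)(Δz_{t+1}−Δz̄) = -4.7073
Denominator Σ(Δz_t−Δz̄)² = 41.4286
r_1(Δz) = -4.7073 / 41.4286 = -0.114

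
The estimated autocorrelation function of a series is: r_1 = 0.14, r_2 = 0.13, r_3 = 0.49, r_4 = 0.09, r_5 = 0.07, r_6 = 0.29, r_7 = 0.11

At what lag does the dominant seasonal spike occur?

The largest autocorrelation is r_3 = 0.49, with a weaker echo at lag 6 (0.29); the remaining lags stay at or below 0.14.
The dominant spike at lag 3 indicates a seasonal period of 3.

3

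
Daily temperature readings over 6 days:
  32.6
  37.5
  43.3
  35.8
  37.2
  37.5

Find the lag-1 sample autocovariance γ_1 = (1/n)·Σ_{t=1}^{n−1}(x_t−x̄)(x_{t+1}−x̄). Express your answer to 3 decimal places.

Mean x̄ = (32.6 + 37.5 + 43.3 + 35.8 + 37.2 + 37.5)/6 = 37.3167
Deviations: -4.7167, 0.1833, 5.9833, -1.5167, -0.1167, 0.1833
Σ_{t=1}^{5}(x_t−x̄)(x_{t+1}−x̄) = -8.6869
γ_1 = -8.6869 / 6 = -1.448

-1.448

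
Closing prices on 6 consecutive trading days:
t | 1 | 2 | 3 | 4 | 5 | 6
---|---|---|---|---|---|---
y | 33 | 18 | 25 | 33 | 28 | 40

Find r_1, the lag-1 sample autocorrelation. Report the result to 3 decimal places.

Mean ȳ = (33 + 18 + 25 + 33 + 28 + 40)/6 = 29.5000
Deviations from mean: 3.5000, -11.5000, -4.5000, 3.5000, -1.5000, 10.5000
Numerator Σ_{t=1}^{5}(y_t−ȳ)(y_{t+1}−ȳ) = -25.2500
Denominator Σ(y_t−ȳ)² = 289.5000
r_1 = -25.2500 / 289.5000 = -0.087

-0.087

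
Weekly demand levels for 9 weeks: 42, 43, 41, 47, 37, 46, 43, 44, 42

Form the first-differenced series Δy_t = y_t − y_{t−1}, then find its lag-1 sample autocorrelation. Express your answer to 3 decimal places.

First differences Δy: 1, -2, 6, -10, 9, -3, 1, -2
Mean of differences = 0.0000
Numerator Σ(Δy_t−Δȳ)(Δy_{t+1}−Δȳ) = -196.0000
Denominator Σ(Δy_t−Δȳ)² = 236.0000
r_1(Δy) = -196.0000 / 236.0000 = -0.831

-0.831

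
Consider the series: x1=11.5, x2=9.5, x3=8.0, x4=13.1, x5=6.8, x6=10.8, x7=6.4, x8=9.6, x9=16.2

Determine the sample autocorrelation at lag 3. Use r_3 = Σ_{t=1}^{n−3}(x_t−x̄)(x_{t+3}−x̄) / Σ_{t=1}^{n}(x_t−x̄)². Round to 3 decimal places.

Mean x̄ = (11.5 + 9.5 + 8.0 + 13.1 + 6.8 + 10.8 + 6.4 + 9.6 + 16.2)/9 = 10.2111
Σ(x_t−x̄)(x_{t+3}−x̄) = (3.7235) + (2.4257) + (-1.3021) + (-11.0099) + (2.0846) + (3.5268) = -0.5515
Denominator Σ(x_t−x̄)² = 78.1489
r_3 = -0.5515 / 78.1489 = -0.007

-0.007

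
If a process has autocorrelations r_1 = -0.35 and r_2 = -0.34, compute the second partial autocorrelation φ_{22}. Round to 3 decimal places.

φ_{22} = (r_2 − r_1²) / (1 − r_1²)
r_1² = (-0.35)² = 0.1225
Numerator = -0.34 − 0.1225 = -0.4625; denominator = 1 − 0.1225 = 0.8775
φ_{22} = -0.4625 / 0.8775 = -0.527

-0.527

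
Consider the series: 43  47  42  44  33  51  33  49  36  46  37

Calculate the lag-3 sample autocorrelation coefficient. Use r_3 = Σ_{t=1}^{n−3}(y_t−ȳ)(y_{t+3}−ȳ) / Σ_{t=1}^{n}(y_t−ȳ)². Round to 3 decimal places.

Mean ȳ = (43 + 47 + 42 + 44 + 33 + 51 + 33 + 49 + 36 + 46 + 37)/11 = 41.9091
Numerator Σ_{t=1}^{8}(y_t−ȳ)(y_{t+3}−ȳ) = -249.0248
Denominator Σ(y_t−ȳ)² = 398.9091
r_3 = -249.0248 / 398.9091 = -0.624

-0.624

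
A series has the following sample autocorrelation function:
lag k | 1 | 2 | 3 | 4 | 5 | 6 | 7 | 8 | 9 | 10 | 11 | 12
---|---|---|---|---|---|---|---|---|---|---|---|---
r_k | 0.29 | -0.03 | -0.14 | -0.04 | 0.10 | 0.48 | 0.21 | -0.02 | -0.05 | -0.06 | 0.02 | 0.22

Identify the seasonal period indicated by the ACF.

6

The largest autocorrelation is r_6 = 0.48; the remaining lags stay at or below 0.29.
The dominant spike at lag 6 indicates a seasonal period of 6.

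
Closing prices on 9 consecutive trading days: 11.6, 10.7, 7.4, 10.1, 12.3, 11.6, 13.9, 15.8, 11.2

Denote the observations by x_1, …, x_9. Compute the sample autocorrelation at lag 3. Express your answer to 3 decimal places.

Mean x̄ = (11.6 + 10.7 + 7.4 + 10.1 + 12.3 + 11.6 + 13.9 + 15.8 + 11.2)/9 = 11.6222
Numerator Σ_{t=1}^{6}(x_t−x̄)(x_{t+3}−x̄) = -1.1237
Denominator Σ(x_t−x̄)² = 44.2756
r_3 = -1.1237 / 44.2756 = -0.025

-0.025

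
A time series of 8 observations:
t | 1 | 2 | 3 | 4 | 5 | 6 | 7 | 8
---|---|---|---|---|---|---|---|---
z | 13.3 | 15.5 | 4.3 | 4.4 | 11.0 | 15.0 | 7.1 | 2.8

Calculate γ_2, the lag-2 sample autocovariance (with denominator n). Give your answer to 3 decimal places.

-15.993

Mean z̄ = (13.3 + 15.5 + 4.3 + 4.4 + 11.0 + 15.0 + 7.1 + 2.8)/8 = 9.1750
Σ_{t=1}^{6}(z_t−z̄)(z_{t+2}−z̄) = -127.9438
γ_2 = -127.9438 / 8 = -15.993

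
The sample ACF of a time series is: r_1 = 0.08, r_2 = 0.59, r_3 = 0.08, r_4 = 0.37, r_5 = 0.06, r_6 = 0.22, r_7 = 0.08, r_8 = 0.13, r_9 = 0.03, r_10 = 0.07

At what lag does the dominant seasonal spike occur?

The largest autocorrelation is r_2 = 0.59, with weaker echoes at lags 4 (0.37) and 6 (0.22); the remaining lags stay at or below 0.13.
The dominant spike at lag 2 indicates a seasonal period of 2.

2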